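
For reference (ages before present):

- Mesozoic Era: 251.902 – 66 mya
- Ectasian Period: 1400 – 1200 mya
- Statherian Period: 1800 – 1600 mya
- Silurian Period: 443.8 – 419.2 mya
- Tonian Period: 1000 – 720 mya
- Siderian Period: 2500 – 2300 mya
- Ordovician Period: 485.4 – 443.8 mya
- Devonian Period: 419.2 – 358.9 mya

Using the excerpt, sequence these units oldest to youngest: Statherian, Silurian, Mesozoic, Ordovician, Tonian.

Read off each span (Ma): Statherian 1800–1600; Silurian 443.8–419.2; Mesozoic 251.902–66; Ordovician 485.4–443.8; Tonian 1000–720.
Larger Ma is older, so oldest→youngest is Statherian, Tonian, Ordovician, Silurian, Mesozoic.

Statherian, Tonian, Ordovician, Silurian, Mesozoic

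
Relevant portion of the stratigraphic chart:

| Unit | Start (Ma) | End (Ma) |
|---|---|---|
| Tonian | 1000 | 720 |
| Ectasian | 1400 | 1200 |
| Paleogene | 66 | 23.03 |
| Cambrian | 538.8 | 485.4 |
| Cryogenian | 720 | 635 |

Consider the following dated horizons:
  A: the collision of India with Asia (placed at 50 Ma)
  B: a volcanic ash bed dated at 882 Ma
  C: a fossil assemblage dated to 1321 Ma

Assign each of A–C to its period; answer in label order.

A — Paleogene; B — Tonian; C — Ectasian

Match each age against the start–end ranges in the excerpt: A = 50 Ma → Paleogene (66–23.03); B = 882 Ma → Tonian (1000–720); C = 1321 Ma → Ectasian (1400–1200).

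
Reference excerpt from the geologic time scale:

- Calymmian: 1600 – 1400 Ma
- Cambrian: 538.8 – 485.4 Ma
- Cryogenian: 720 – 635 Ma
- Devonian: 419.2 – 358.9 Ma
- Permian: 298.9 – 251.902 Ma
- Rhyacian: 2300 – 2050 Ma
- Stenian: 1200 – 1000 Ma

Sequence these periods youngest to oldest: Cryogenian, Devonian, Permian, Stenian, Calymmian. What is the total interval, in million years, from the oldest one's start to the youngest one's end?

From the excerpt: Cryogenian 720–635; Devonian 419.2–358.9; Permian 298.9–251.902; Stenian 1200–1000; Calymmian 1600–1400 (Ma).
Larger Ma is earlier, so the oldest is Calymmian and the youngest is Permian; youngest to oldest: Permian, Devonian, Cryogenian, Stenian, Calymmian.
Oldest start 1600 minus youngest end 251.902 gives 1348.098 Myr overall.

Permian, Devonian, Cryogenian, Stenian, Calymmian; total span 1348.098 Myr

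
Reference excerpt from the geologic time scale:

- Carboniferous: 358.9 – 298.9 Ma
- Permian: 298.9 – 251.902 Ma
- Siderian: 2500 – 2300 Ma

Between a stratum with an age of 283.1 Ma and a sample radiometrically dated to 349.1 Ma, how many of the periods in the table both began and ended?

Checking each listed span, none has both start < 349.1 Ma and end > 283.1 Ma — every period straddles one of the two dates or lies outside them — so the count is 0.

0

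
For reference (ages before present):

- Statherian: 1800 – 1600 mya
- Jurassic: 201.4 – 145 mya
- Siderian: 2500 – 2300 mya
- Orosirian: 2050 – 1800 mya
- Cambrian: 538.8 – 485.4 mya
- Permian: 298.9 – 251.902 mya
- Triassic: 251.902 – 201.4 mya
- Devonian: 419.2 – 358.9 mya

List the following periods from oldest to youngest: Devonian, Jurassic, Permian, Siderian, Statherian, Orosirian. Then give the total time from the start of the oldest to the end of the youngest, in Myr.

Start ages (Ma): Siderian 2500, Orosirian 2050, Statherian 1800, Devonian 419.2, Permian 298.9, Jurassic 201.4.
Ordered oldest to youngest: Siderian, Orosirian, Statherian, Devonian, Permian, Jurassic.
Span = 2500 − 145 = 2355 Myr.

Siderian → Orosirian → Statherian → Devonian → Permian → Jurassic; total span 2355 Myr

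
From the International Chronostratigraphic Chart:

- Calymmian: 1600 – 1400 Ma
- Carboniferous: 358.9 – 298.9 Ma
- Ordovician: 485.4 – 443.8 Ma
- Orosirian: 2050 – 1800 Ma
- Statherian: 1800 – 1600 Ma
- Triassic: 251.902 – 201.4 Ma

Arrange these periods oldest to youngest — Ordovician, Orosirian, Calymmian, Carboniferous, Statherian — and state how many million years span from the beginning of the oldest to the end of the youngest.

Start ages (Ma): Orosirian 2050, Statherian 1800, Calymmian 1600, Ordovician 485.4, Carboniferous 358.9.
Ordered oldest to youngest: Orosirian, Statherian, Calymmian, Ordovician, Carboniferous.
Span = 2050 − 298.9 = 1751.1 Myr.

Orosirian → Statherian → Calymmian → Ordovician → Carboniferous; total span 1751.1 Myr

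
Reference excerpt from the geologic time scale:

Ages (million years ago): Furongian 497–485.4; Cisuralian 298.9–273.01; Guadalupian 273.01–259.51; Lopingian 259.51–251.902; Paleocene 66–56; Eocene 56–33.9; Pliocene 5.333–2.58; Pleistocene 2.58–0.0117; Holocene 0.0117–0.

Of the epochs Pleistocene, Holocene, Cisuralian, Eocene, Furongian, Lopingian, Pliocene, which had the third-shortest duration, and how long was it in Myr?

Pliocene, 2.753 million years

Start − end for each: Pleistocene 2.58 − 0.0117 = 2.5683; Holocene 0.0117 − 0 = 0.0117; Cisuralian 298.9 − 273.01 = 25.89; Eocene 56 − 33.9 = 22.1; Furongian 497 − 485.4 = 11.6; Lopingian 259.51 − 251.902 = 7.608; Pliocene 5.333 − 2.58 = 2.753.
Ranking these from shortest: Holocene < Pleistocene < Pliocene < Lopingian < Furongian < Eocene < Cisuralian.
Position 3 in that ranking is Pliocene, which lasted 2.753 Myr.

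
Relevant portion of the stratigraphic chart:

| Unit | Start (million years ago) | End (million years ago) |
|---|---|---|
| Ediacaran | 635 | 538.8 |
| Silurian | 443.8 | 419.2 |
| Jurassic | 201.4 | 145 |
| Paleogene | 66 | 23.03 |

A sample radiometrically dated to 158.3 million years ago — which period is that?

158.3 Ma lies between 201.4 and 145 Ma, so it falls in the Jurassic.

Jurassic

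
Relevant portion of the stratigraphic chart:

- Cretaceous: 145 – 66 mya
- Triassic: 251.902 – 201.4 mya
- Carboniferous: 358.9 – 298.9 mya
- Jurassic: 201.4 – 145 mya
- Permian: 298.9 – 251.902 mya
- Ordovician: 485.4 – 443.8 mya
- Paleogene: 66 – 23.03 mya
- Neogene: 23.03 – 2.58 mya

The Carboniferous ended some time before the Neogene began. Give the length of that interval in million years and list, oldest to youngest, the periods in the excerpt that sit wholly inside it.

275.87 million years; Permian, Triassic, Jurassic, Cretaceous, Paleogene

The Carboniferous closes at 298.9 Ma and the Neogene opens at 23.03 Ma, so the interval is 298.9 − 23.03 = 275.87 Myr.
A period fits inside if it starts at or after 298.9 Ma and ends at or before 23.03 Ma; oldest first that gives Permian, Triassic, Jurassic, Cretaceous, Paleogene.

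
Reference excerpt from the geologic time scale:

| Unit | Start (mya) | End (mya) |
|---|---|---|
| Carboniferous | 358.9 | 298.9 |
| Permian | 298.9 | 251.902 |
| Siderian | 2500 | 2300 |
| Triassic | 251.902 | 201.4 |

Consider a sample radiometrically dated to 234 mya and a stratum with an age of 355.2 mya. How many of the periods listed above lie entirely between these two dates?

The older date is 355.2 Ma and the younger is 234 Ma.
Periods with start < 355.2 and end > 234 Ma: Permian (298.9–251.902).
That is 1 complete period.

1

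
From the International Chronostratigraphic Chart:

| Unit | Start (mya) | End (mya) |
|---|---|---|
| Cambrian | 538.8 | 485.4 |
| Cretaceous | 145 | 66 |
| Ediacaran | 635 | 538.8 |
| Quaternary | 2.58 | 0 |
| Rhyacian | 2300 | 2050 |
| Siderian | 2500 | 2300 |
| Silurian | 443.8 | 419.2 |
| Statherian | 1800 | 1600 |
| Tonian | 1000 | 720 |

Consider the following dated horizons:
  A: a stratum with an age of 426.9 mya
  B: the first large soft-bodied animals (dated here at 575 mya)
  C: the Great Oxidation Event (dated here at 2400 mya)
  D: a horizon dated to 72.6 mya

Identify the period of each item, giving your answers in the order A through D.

A — Silurian; B — Ediacaran; C — Siderian; D — Cretaceous

Match each age against the start–end ranges in the excerpt: A = 426.9 Ma → Silurian (443.8–419.2); B = 575 Ma → Ediacaran (635–538.8); C = 2400 Ma → Siderian (2500–2300); D = 72.6 Ma → Cretaceous (145–66).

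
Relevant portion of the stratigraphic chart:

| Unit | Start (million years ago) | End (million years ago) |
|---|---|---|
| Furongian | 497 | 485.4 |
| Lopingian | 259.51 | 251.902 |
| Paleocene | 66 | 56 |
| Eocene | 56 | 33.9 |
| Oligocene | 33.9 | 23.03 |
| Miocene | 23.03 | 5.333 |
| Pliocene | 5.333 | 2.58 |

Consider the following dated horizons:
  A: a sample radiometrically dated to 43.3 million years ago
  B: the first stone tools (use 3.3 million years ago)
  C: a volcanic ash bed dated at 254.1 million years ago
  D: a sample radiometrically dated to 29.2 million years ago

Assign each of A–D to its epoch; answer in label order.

A: 43.3 Ma lies in 56–33.9 Ma, so Eocene.
B: 3.3 Ma lies in 5.333–2.58 Ma, so Pliocene.
C: 254.1 Ma lies in 259.51–251.902 Ma, so Lopingian.
D: 29.2 Ma lies in 33.9–23.03 Ma, so Oligocene.

A — Eocene; B — Pliocene; C — Lopingian; D — Oligocene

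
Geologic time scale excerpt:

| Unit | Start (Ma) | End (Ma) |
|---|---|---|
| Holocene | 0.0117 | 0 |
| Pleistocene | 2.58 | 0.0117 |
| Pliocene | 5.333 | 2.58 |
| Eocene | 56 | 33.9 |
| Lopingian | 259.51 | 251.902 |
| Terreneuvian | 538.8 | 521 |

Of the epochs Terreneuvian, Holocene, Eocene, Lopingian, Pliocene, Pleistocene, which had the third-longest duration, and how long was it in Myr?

Durations: Terreneuvian 17.8; Holocene 0.0117; Eocene 22.1; Lopingian 7.608; Pliocene 2.753; Pleistocene 2.5683 Myr.
Sorted longest-first: Eocene (22.1), Terreneuvian (17.8), Lopingian (7.608), Pliocene (2.753), Pleistocene (2.5683), Holocene (0.0117).
The third longest is Lopingian at 7.608 Myr.

Lopingian, 7.608 million years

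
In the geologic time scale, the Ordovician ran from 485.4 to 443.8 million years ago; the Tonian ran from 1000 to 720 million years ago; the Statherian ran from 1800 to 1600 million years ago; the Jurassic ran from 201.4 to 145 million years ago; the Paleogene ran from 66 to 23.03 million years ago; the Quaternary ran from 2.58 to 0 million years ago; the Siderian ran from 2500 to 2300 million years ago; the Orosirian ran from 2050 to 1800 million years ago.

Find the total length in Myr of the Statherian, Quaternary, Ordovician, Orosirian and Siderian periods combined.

694.18 million years

Each duration: Statherian = 200; Quaternary = 2.58; Ordovician = 41.6; Orosirian = 250; Siderian = 200.
Sum: 200 + 2.58 + 41.6 + 250 + 200 = 694.18 Myr.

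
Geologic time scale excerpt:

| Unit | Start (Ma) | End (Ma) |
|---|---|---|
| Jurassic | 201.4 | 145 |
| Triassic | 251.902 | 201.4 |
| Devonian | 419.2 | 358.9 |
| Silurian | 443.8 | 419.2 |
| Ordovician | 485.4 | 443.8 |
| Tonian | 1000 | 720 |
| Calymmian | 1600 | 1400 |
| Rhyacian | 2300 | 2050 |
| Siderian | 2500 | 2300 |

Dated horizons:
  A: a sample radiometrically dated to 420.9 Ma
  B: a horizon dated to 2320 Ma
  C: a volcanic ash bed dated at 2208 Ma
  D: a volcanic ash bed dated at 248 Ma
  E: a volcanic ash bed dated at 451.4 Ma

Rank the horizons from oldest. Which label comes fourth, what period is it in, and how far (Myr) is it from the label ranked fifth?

Sorted oldest-first by Ma: B (2320), C (2208), E (451.4), A (420.9), D (248).
The fourth oldest is A at 420.9 Ma, which lies in 443.8–419.2 Ma: the Silurian.
The fifth oldest is D at 248 Ma; separation = |420.9 − 248| = 172.9 Myr.

A, in the Silurian; 172.9 million years to D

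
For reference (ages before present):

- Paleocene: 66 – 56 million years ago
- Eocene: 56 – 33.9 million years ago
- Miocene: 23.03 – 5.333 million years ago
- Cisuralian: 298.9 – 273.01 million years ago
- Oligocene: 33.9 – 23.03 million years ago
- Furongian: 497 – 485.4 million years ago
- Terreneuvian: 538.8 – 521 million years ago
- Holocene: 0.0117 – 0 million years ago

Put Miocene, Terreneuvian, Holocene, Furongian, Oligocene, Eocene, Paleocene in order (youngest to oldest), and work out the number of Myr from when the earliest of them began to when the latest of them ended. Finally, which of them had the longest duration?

Holocene → Miocene → Oligocene → Eocene → Paleocene → Furongian → Terreneuvian; total span 538.8 Myr; longest is Eocene

Start ages (Ma): Terreneuvian 538.8, Furongian 497, Paleocene 66, Eocene 56, Oligocene 33.9, Miocene 23.03, Holocene 0.0117.
Ordered youngest to oldest: Holocene, Miocene, Oligocene, Eocene, Paleocene, Furongian, Terreneuvian.
Span = 538.8 − 0 = 538.8 Myr.
Durations: Miocene 17.697, Eocene 22.1, Paleocene 10, Furongian 11.6, Holocene 0.0117, Terreneuvian 17.8, Oligocene 10.87 → longest is Eocene (22.1 Myr).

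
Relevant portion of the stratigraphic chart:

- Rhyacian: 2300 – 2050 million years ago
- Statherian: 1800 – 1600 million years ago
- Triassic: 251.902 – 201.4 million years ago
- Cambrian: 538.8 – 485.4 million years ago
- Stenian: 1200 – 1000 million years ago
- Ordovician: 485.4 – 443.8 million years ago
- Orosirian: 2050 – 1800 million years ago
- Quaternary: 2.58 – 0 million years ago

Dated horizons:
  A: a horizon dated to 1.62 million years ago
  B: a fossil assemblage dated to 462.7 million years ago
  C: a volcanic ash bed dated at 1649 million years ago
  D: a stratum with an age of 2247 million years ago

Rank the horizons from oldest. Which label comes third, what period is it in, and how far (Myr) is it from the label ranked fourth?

B, in the Ordovician; 461.08 million years to A

Larger Ma means older, so oldest first: D 2247 > C 1649 > B 462.7 > A 1.62.
Counting 3 along gives B (462.7 Ma); the excerpt puts that inside the Ordovician, 485.4–443.8 Ma.
Next in line is A (1.62 Ma), and 462.7 − 1.62 = 461.08 Myr.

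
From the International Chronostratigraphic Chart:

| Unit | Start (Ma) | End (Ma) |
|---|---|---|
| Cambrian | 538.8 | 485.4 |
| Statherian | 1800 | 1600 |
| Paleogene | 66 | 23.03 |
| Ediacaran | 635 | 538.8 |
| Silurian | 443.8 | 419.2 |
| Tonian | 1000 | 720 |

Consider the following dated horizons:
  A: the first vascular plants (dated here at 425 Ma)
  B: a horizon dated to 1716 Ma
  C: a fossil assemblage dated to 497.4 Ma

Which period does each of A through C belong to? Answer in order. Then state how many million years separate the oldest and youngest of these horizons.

A: 425 Ma lies in 443.8–419.2 Ma, so Silurian.
B: 1716 Ma lies in 1800–1600 Ma, so Statherian.
C: 497.4 Ma lies in 538.8–485.4 Ma, so Cambrian.
Oldest = 1716 Ma, youngest = 425 Ma → span 1291 Myr.

A — Silurian; B — Statherian; C — Cambrian; span 1291 million years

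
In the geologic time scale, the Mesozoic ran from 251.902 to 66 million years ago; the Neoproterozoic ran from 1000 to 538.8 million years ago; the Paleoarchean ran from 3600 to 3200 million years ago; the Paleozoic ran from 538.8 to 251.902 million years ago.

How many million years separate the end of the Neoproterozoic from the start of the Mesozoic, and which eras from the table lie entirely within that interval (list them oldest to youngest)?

286.898 million years; Paleozoic

The Neoproterozoic closes at 538.8 Ma and the Mesozoic opens at 251.902 Ma, so the interval is 538.8 − 251.902 = 286.898 Myr.
An era fits inside if it starts at or after 538.8 Ma and ends at or before 251.902 Ma; oldest first that gives Paleozoic.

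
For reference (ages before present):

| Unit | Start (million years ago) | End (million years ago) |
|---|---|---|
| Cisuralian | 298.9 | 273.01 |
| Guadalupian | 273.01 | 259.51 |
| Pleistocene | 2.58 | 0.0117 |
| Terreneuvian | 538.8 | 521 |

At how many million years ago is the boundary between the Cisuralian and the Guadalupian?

The Cisuralian ends and the Guadalupian begins at 273.01 million years ago.

273.01 million years ago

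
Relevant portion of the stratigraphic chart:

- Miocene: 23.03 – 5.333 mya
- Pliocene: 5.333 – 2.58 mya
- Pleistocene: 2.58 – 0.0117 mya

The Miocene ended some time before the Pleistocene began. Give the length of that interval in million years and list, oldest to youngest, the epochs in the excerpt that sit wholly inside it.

2.753 million years; Pliocene

The Miocene closes at 5.333 Ma and the Pleistocene opens at 2.58 Ma, so the interval is 5.333 − 2.58 = 2.753 Myr.
An epoch fits inside if it starts at or after 5.333 Ma and ends at or before 2.58 Ma; oldest first that gives Pliocene.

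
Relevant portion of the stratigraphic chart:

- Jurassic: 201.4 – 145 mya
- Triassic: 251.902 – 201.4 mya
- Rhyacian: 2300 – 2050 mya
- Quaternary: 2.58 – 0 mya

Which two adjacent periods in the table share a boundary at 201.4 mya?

The Triassic ends at 201.4 mya and the Jurassic begins at 201.4 mya, so they share that boundary.

Triassic and Jurassic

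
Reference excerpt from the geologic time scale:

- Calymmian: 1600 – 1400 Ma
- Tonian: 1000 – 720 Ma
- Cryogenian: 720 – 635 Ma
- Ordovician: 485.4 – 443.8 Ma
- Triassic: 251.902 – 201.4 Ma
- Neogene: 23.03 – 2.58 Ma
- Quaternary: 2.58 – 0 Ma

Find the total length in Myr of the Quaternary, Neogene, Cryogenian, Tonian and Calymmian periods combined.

Duration is start − end for each: (2.58 − 0) + (23.03 − 2.58) + (720 − 635) + (1000 − 720) + (1600 − 1400).
That is 2.58 + 20.45 + 85 + 280 + 200, which totals 588.03 million years.

588.03 million years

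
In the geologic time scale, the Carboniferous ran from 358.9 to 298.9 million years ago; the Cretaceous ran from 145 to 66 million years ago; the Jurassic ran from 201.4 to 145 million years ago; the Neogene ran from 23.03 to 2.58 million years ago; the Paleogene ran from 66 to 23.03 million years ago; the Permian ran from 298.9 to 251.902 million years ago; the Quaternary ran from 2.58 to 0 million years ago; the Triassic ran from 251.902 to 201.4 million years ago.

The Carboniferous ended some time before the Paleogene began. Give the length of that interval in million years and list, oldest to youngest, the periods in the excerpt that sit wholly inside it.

232.9 million years; Permian, Triassic, Jurassic, Cretaceous

The Carboniferous closes at 298.9 Ma and the Paleogene opens at 66 Ma, so the interval is 298.9 − 66 = 232.9 Myr.
A period fits inside if it starts at or after 298.9 Ma and ends at or before 66 Ma; oldest first that gives Permian, Triassic, Jurassic, Cretaceous.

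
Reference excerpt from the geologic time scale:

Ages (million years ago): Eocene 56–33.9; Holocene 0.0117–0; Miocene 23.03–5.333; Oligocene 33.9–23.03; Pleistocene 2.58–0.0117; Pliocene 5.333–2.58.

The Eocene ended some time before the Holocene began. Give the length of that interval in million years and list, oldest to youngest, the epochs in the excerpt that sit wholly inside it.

33.8883 million years; Oligocene, Miocene, Pliocene, Pleistocene

The Eocene closes at 33.9 Ma and the Holocene opens at 0.0117 Ma, so the interval is 33.9 − 0.0117 = 33.8883 Myr.
An epoch fits inside if it starts at or after 33.9 Ma and ends at or before 0.0117 Ma; oldest first that gives Oligocene, Miocene, Pliocene, Pleistocene.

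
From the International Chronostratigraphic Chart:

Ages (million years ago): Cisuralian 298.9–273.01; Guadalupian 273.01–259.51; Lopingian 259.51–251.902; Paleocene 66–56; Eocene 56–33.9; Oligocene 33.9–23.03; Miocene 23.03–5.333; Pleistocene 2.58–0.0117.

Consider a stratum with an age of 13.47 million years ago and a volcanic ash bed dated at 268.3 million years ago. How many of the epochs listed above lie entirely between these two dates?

4

The older date is 268.3 Ma and the younger is 13.47 Ma.
Epochs with start < 268.3 and end > 13.47 Ma: Lopingian (259.51–251.902), Paleocene (66–56), Eocene (56–33.9), Oligocene (33.9–23.03).
That is 4 complete epochs.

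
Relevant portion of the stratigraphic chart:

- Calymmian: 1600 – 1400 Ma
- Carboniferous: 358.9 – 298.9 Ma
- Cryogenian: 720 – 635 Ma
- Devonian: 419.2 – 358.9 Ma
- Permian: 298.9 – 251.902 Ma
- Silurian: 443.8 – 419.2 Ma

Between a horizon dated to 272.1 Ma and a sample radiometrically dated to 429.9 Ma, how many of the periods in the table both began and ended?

2

429.9 Ma sits inside the Silurian (443.8–419.2) and 272.1 Ma inside the Permian (298.9–251.902); neither of those is wholly between the two dates.
The listed periods lying completely between them are Devonian, Carboniferous — 2 in all.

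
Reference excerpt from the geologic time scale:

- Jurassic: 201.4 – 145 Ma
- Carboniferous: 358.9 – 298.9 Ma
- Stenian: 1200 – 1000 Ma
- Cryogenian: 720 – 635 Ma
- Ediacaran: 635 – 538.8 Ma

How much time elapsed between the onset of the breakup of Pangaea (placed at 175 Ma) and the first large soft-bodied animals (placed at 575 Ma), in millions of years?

400 million years

575 − 175 = 400 million years.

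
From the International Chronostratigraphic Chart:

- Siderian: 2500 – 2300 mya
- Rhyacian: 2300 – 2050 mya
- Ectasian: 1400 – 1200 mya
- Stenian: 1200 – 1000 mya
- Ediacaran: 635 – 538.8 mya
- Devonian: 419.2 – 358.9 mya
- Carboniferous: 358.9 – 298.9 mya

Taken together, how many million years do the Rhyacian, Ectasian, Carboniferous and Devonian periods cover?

Each duration: Rhyacian = 250; Ectasian = 200; Carboniferous = 60; Devonian = 60.3.
Sum: 250 + 200 + 60 + 60.3 = 570.3 Myr.

570.3 million years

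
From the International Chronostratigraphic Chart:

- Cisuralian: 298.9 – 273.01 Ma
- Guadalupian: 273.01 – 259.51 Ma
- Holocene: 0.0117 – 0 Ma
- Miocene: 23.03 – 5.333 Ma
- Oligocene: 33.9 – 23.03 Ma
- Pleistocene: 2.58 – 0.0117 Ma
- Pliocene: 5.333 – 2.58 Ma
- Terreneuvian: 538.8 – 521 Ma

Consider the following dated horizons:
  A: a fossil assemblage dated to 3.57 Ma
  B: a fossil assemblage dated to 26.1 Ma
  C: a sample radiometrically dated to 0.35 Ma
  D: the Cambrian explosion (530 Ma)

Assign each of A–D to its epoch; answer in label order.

A — Pliocene; B — Oligocene; C — Pleistocene; D — Terreneuvian

Match each age against the start–end ranges in the excerpt: A = 3.57 Ma → Pliocene (5.333–2.58); B = 26.1 Ma → Oligocene (33.9–23.03); C = 0.35 Ma → Pleistocene (2.58–0.0117); D = 530 Ma → Terreneuvian (538.8–521).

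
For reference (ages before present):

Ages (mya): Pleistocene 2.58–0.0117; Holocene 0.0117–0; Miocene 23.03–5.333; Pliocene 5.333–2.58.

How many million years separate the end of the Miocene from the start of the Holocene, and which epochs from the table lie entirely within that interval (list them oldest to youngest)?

The Miocene closes at 5.333 Ma and the Holocene opens at 0.0117 Ma, so the interval is 5.333 − 0.0117 = 5.3213 Myr.
An epoch fits inside if it starts at or after 5.333 Ma and ends at or before 0.0117 Ma; oldest first that gives Pliocene, Pleistocene.

5.3213 million years; Pliocene, Pleistocene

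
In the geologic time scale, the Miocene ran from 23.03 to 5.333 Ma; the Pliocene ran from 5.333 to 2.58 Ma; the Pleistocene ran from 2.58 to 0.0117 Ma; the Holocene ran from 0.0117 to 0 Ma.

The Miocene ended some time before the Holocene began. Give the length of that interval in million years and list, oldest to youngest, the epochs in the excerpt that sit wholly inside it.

5.3213 million years; Pliocene, Pleistocene

End of Miocene = 5.333 Ma; start of Holocene = 0.0117 Ma.
Gap = 5.333 − 0.0117 = 5.3213 Myr.
Epochs wholly inside 5.333–0.0117 Ma: Pliocene (5.333–2.58), Pleistocene (2.58–0.0117).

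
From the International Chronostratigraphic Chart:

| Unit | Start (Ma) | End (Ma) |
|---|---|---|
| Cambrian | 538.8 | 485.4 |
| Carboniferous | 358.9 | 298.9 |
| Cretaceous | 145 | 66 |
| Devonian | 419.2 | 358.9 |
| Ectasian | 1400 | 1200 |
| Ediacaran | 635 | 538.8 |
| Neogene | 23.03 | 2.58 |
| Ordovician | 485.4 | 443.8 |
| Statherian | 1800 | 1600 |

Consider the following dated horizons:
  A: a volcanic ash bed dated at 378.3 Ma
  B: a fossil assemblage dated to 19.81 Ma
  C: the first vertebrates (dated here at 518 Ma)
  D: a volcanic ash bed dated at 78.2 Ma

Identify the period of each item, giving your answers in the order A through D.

A: 378.3 Ma lies in 419.2–358.9 Ma, so Devonian.
B: 19.81 Ma lies in 23.03–2.58 Ma, so Neogene.
C: 518 Ma lies in 538.8–485.4 Ma, so Cambrian.
D: 78.2 Ma lies in 145–66 Ma, so Cretaceous.

A — Devonian; B — Neogene; C — Cambrian; D — Cretaceous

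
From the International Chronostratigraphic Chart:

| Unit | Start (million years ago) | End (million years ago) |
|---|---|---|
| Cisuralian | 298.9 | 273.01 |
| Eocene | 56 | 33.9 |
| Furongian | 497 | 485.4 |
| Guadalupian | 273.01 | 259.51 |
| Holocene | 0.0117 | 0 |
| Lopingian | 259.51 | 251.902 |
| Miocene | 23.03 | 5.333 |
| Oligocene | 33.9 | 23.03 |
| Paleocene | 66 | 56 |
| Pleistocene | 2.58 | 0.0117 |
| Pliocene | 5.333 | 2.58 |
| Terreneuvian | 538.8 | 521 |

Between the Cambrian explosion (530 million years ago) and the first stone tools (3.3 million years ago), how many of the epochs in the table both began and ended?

530 Ma sits inside the Terreneuvian (538.8–521) and 3.3 Ma inside the Pliocene (5.333–2.58); neither of those is wholly between the two dates.
The listed epochs lying completely between them are Furongian, Cisuralian, Guadalupian, Lopingian, Paleocene, Eocene, Oligocene, Miocene — 8 in all.

8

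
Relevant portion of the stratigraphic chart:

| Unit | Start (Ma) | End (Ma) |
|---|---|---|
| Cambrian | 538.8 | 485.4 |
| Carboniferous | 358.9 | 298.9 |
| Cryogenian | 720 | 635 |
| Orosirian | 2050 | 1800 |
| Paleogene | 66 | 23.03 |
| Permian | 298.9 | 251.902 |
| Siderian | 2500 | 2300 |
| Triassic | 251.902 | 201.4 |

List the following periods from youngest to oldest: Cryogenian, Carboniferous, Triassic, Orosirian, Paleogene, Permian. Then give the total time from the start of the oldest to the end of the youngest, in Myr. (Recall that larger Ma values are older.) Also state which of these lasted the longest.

From the excerpt: Cryogenian 720–635; Carboniferous 358.9–298.9; Triassic 251.902–201.4; Orosirian 2050–1800; Paleogene 66–23.03; Permian 298.9–251.902 (Ma).
Larger Ma is earlier, so the oldest is Orosirian and the youngest is Paleogene; youngest to oldest: Paleogene, Triassic, Permian, Carboniferous, Cryogenian, Orosirian.
Oldest start 2050 minus youngest end 23.03 gives 2026.97 Myr overall.
Individual lengths (start − end): Permian 46.998; Paleogene 42.97; Carboniferous 60; Triassic 50.502; Cryogenian 85; Orosirian 250. The largest is Orosirian at 250 Myr.

Paleogene, Triassic, Permian, Carboniferous, Cryogenian, Orosirian; total span 2026.97 Myr; longest is Orosirian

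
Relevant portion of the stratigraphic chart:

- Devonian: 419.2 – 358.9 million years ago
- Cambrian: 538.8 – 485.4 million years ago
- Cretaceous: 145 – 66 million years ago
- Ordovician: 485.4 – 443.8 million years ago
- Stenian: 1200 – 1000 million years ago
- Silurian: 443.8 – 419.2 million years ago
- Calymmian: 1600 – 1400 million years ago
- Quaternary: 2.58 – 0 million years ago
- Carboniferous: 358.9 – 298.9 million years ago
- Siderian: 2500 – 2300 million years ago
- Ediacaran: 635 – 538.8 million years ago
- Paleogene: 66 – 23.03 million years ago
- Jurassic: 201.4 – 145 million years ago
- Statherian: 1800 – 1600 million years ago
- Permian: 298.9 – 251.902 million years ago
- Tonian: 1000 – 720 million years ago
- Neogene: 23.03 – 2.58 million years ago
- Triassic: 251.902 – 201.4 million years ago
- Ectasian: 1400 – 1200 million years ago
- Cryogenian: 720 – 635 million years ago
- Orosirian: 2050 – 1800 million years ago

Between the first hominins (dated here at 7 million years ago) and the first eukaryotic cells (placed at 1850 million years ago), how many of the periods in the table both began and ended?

1850 Ma sits inside the Orosirian (2050–1800) and 7 Ma inside the Neogene (23.03–2.58); neither of those is wholly between the two dates.
The listed periods lying completely between them are Statherian, Calymmian, Ectasian, Stenian, Tonian, Cryogenian, Ediacaran, Cambrian, Ordovician, Silurian, Devonian, Carboniferous, Permian, Triassic, Jurassic, Cretaceous, Paleogene — 17 in all.

17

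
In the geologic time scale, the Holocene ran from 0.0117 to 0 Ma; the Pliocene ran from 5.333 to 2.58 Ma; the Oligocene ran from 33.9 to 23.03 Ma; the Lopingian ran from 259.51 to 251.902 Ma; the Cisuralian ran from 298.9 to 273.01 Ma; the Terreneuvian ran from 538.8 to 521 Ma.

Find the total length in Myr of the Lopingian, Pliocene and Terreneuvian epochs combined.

28.161 million years

Each duration: Lopingian = 7.608; Pliocene = 2.753; Terreneuvian = 17.8.
Sum: 7.608 + 2.753 + 17.8 = 28.161 Myr.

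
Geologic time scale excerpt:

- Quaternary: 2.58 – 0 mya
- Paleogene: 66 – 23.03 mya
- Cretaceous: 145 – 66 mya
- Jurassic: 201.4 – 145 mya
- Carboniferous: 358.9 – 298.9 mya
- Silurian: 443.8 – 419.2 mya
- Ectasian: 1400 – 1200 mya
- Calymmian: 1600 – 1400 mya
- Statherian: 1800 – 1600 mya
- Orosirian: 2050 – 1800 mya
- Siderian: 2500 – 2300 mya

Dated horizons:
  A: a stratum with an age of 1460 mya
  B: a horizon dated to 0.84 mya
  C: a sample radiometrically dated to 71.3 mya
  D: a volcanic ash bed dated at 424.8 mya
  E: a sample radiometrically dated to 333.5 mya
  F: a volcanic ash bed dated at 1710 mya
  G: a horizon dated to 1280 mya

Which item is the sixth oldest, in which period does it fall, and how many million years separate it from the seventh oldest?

C, in the Cretaceous; 70.46 million years to B

Sorted oldest-first by Ma: F (1710), A (1460), G (1280), D (424.8), E (333.5), C (71.3), B (0.84).
The sixth oldest is C at 71.3 Ma, which lies in 145–66 Ma: the Cretaceous.
The seventh oldest is B at 0.84 Ma; separation = |71.3 − 0.84| = 70.46 Myr.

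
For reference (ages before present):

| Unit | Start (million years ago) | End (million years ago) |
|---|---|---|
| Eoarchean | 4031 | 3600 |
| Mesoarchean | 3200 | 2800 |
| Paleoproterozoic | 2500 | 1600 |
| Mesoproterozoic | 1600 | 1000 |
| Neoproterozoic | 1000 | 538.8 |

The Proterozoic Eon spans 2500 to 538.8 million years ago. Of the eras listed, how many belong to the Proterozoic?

Eras inside 2500–538.8 Ma: Paleoproterozoic, Mesoproterozoic, Neoproterozoic — 3 in total.

3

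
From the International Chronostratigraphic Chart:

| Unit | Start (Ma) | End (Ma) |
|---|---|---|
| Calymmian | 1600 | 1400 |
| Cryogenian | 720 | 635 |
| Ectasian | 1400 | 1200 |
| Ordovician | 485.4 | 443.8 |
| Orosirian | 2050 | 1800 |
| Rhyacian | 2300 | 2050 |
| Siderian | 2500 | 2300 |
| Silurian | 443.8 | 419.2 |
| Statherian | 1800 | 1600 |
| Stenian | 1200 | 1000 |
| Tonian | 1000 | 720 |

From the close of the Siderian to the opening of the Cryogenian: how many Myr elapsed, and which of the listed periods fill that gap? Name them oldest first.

1580 million years; Rhyacian, Orosirian, Statherian, Calymmian, Ectasian, Stenian, Tonian

End of Siderian = 2300 Ma; start of Cryogenian = 720 Ma.
Gap = 2300 − 720 = 1580 Myr.
Periods wholly inside 2300–720 Ma: Rhyacian (2300–2050), Orosirian (2050–1800), Statherian (1800–1600), Calymmian (1600–1400), Ectasian (1400–1200), Stenian (1200–1000), Tonian (1000–720).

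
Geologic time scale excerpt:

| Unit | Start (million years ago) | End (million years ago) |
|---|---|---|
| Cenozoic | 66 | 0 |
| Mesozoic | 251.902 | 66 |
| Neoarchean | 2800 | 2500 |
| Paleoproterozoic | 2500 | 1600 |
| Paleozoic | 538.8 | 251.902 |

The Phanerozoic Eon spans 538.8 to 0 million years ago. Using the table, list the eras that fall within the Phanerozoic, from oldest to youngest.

Eras with both bounds inside 538.8–0 Ma: Paleozoic (538.8–251.902), Mesozoic (251.902–66), Cenozoic (66–0).

Paleozoic, Mesozoic, Cenozoic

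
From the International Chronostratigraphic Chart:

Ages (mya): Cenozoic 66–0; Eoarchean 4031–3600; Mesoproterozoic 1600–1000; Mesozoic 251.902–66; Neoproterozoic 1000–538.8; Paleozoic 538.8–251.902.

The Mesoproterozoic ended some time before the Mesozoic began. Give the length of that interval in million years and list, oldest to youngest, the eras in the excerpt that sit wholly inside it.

748.098 million years; Neoproterozoic, Paleozoic

End of Mesoproterozoic = 1000 Ma; start of Mesozoic = 251.902 Ma.
Gap = 1000 − 251.902 = 748.098 Myr.
Eras wholly inside 1000–251.902 Ma: Neoproterozoic (1000–538.8), Paleozoic (538.8–251.902).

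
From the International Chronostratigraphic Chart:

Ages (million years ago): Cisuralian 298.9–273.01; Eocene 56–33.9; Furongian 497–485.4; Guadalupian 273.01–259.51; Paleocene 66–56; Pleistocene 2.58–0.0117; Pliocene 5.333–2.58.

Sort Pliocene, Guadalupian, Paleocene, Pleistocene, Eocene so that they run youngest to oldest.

The oldest of these is Guadalupian (starts 273.01 Ma) and the youngest is Pleistocene (ends 0.0117 Ma).
In between, by decreasing start age: Paleocene (66), Eocene (56), Pliocene (5.333).
Listing youngest first means reversing that sequence.

Pleistocene → Pliocene → Eocene → Paleocene → Guadalupian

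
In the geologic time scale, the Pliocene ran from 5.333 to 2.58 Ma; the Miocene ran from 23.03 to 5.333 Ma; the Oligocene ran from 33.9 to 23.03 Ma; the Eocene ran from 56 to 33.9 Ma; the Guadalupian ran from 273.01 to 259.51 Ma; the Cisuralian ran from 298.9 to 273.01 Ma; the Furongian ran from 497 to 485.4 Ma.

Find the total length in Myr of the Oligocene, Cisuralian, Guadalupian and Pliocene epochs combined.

53.013 million years

Duration is start − end for each: (33.9 − 23.03) + (298.9 − 273.01) + (273.01 − 259.51) + (5.333 − 2.58).
That is 10.87 + 25.89 + 13.5 + 2.753, which totals 53.013 million years.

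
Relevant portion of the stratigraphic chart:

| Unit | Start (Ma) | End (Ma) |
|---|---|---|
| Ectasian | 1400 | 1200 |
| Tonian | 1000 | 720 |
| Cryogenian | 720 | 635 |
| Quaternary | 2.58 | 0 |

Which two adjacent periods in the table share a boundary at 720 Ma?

Tonian and Cryogenian

The Tonian ends at 720 Ma and the Cryogenian begins at 720 Ma, so they share that boundary.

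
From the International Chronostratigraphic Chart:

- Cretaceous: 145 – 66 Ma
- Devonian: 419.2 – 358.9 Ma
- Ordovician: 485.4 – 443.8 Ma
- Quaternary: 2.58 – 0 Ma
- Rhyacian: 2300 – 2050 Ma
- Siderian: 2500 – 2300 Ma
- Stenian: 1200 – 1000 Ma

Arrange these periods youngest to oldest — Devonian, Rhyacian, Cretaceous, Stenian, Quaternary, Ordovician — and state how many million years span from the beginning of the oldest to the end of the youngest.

From the excerpt: Devonian 419.2–358.9; Rhyacian 2300–2050; Cretaceous 145–66; Stenian 1200–1000; Quaternary 2.58–0; Ordovician 485.4–443.8 (Ma).
Larger Ma is earlier, so the oldest is Rhyacian and the youngest is Quaternary; youngest to oldest: Quaternary, Cretaceous, Devonian, Ordovician, Stenian, Rhyacian.
Oldest start 2300 minus youngest end 0 gives 2300 Myr overall.

Quaternary → Cretaceous → Devonian → Ordovician → Stenian → Rhyacian; total span 2300 Myr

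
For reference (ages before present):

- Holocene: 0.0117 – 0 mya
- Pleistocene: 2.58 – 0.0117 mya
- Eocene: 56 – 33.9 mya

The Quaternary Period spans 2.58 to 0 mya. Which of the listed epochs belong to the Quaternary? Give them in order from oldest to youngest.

Epochs with both bounds inside 2.58–0 Ma: Pleistocene (2.58–0.0117), Holocene (0.0117–0).

Pleistocene, Holocene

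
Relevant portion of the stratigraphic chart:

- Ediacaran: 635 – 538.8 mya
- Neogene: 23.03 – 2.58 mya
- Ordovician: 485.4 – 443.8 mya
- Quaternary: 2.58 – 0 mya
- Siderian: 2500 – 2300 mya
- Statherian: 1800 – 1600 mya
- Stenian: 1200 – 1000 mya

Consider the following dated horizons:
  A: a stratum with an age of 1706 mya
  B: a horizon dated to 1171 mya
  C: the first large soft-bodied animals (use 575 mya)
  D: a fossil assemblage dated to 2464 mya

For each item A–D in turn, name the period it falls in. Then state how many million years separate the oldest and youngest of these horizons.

A — Statherian; B — Stenian; C — Ediacaran; D — Siderian; span 1889 million years

Match each age against the start–end ranges in the excerpt: A = 1706 Ma → Statherian (1800–1600); B = 1171 Ma → Stenian (1200–1000); C = 575 Ma → Ediacaran (635–538.8); D = 2464 Ma → Siderian (2500–2300).
The largest age is 2464 Ma and the smallest is 575 Ma; their difference is 1889 Myr.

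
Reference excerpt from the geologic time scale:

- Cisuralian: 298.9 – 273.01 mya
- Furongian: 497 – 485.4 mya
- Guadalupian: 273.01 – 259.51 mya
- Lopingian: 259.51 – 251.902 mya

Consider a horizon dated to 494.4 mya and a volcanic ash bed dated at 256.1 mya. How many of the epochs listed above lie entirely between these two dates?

The older date is 494.4 Ma and the younger is 256.1 Ma.
Epochs with start < 494.4 and end > 256.1 Ma: Cisuralian (298.9–273.01), Guadalupian (273.01–259.51).
That is 2 complete epochs.

2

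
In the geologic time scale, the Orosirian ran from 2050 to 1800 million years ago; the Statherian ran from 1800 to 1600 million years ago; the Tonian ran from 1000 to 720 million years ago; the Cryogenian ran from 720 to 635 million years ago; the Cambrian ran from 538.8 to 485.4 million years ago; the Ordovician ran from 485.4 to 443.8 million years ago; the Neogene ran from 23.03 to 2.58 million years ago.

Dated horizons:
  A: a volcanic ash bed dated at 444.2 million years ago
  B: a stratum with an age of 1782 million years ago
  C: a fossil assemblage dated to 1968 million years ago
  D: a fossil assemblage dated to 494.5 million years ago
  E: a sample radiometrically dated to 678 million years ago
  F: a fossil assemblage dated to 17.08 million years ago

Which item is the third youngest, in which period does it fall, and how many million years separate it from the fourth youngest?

Smaller Ma means younger, so youngest first: F 17.08 < A 444.2 < D 494.5 < E 678 < B 1782 < C 1968.
Counting 3 along gives D (494.5 Ma); the excerpt puts that inside the Cambrian, 538.8–485.4 Ma.
Next in line is E (678 Ma), and 678 − 494.5 = 183.5 Myr.

D, in the Cambrian; 183.5 million years to E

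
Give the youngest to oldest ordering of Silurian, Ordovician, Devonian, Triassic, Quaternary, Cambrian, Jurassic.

Quaternary, Jurassic, Triassic, Devonian, Silurian, Ordovician, Cambrian

Group by era (each group listed oldest first) — Paleozoic: Cambrian, Ordovician, Silurian, Devonian; Mesozoic: Triassic, Jurassic; Cenozoic: Quaternary. The eras run Paleozoic → Mesozoic → Cenozoic. Concatenating the groups in that era order and then reversing gives youngest to oldest.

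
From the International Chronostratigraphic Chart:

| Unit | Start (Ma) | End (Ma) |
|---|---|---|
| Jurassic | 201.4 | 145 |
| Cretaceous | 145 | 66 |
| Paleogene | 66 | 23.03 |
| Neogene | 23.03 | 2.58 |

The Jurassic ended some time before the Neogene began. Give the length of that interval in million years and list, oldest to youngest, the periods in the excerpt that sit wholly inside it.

121.97 million years; Cretaceous, Paleogene

End of Jurassic = 145 Ma; start of Neogene = 23.03 Ma.
Gap = 145 − 23.03 = 121.97 Myr.
Periods wholly inside 145–23.03 Ma: Cretaceous (145–66), Paleogene (66–23.03).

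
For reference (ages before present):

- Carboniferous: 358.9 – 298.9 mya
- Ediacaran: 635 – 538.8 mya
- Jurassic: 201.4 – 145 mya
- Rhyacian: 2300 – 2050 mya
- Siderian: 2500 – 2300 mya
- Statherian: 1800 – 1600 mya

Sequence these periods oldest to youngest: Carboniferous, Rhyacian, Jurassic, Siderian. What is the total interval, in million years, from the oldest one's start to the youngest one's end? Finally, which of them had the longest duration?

From the excerpt: Carboniferous 358.9–298.9; Rhyacian 2300–2050; Jurassic 201.4–145; Siderian 2500–2300 (Ma).
Larger Ma is earlier, so the oldest is Siderian and the youngest is Jurassic; oldest to youngest: Siderian, Rhyacian, Carboniferous, Jurassic.
Oldest start 2500 minus youngest end 145 gives 2355 Myr overall.
Individual lengths (start − end): Jurassic 56.4; Siderian 200; Carboniferous 60; Rhyacian 250. The largest is Rhyacian at 250 Myr.

Siderian → Rhyacian → Carboniferous → Jurassic; total span 2355 Myr; longest is Rhyacian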